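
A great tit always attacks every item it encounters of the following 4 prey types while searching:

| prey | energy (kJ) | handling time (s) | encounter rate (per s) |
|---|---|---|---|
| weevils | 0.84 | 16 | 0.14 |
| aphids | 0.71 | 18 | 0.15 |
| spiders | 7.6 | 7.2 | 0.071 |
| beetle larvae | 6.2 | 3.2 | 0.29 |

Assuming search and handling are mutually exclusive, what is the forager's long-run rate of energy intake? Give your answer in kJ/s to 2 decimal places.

R = (0.14×0.84 + 0.15×0.71 + 0.071×7.6 + 0.29×6.2) / (1 + 0.14×16 + 0.15×18 + 0.071×7.2 + 0.29×3.2) = 2.562/7.379 = 0.3472 kJ/s.

0.35 kJ/s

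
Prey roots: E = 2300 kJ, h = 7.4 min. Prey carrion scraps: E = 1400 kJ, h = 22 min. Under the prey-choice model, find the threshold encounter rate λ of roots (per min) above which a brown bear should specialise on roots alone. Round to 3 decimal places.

0.035 per min

Drop carrion scraps once their profitability E₂/h₂ falls below the rate achievable on roots alone: E₂/h₂ = λE₁/(1 + λh₁).
Solve for λ: λE₁h₂ = E₂(1 + λh₁) → λ(E₁h₂ − E₂h₁) = E₂ → λ = E₂/(E₁h₂ − E₂h₁).
λ = 1400/(2300×22 − 1400×7.4) = 1400/4.024e+04 = 0.03479 per min.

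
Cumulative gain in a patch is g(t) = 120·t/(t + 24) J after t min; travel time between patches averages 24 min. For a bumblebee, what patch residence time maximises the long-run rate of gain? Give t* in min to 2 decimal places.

24.00 min

By the marginal value theorem, leave when the instantaneous gain rate g'(t) equals the habitat-wide average g(t)/(T + t).
g'(t) = 120·24/(t + 24)². Setting 120·24/(t+24)² = 120t/[(t+24)(24+t)] gives 24(24+t) = t(t+24), so t² = 24×24 = 576.
t* = √576 = 24 min.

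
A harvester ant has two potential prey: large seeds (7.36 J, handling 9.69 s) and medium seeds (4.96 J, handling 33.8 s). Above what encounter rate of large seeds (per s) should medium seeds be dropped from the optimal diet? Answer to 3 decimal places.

0.025 per s

The zero-one rule: include medium seeds iff E₂/h₂ > λE₁/(1+λh₁). Equality gives the switch point.
λE₁h₂ = E₂ + λE₂h₁ ⇒ λ = E₂/(E₁h₂ − E₂h₁) = 4.96/(248.8 − 48.06) = 0.02471 per s.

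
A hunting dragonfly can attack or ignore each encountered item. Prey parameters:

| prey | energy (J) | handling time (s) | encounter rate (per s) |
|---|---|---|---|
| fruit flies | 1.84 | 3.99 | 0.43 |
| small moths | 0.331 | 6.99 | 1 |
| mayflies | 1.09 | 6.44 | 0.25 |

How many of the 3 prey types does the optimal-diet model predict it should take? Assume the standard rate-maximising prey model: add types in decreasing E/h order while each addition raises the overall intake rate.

Profitabilities (E/h, J/s): fruit flies 0.461, mayflies 0.169, small moths 0.0474. Add prey in this order while the next type's profitability exceeds the intake rate on those already taken.
Rate on top 1: 0.2913. mayflies: 0.169 < 0.2913 → exclude; stop.
Optimal diet: fruit flies — 1 of 3 types.

1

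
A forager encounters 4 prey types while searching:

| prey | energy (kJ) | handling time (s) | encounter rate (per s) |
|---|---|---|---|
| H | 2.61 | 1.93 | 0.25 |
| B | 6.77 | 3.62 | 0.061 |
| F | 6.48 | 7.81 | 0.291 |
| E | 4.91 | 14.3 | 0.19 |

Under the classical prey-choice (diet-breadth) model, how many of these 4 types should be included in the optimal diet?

3

Profitabilities (E/h, kJ/s): B 1.87, H 1.35, F 0.83, E 0.343. Add prey in this order while the next type's profitability exceeds the intake rate on those already taken.
Rate on top 1: 0.3383. H: 1.35 > 0.3383 → include.
Rate on top 2: 0.6255. F: 0.83 > 0.6255 → include.
Rate on top 3: 0.7422. E: 0.343 < 0.7422 → exclude; stop.
Optimal diet: B, H, F — 3 of 4 types.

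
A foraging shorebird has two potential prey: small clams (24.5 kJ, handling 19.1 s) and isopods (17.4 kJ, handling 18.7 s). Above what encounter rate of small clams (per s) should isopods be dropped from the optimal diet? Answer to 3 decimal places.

0.138 per s

The zero-one rule: include isopods iff E₂/h₂ > λE₁/(1+λh₁). Equality gives the switch point.
λE₁h₂ = E₂ + λE₂h₁ ⇒ λ = E₂/(E₁h₂ − E₂h₁) = 17.4/(458.1 − 332.3) = 0.1383 per s.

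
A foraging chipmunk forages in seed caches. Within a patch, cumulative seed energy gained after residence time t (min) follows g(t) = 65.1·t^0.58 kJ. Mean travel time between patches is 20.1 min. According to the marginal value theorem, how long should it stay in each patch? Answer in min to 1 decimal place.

By the marginal value theorem, leave when the instantaneous gain rate g'(t) equals the habitat-wide average g(t)/(T + t).
g'(t) = 0.58·65.1·t^-0.42. Setting 0.58·65.1·t^-0.42 = 65.1·t^0.58/(20.1+t) gives 0.58(20.1+t) = t, so 0.42·t = 0.58×20.1.
t* = 0.58×20.1/0.42 = 27.76 min.

27.8 min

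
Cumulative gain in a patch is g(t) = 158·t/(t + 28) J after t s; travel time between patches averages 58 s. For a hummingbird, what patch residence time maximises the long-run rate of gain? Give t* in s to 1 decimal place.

Optimal t* satisfies g'(t*) = g(t*)/(T + t*).
g'(t) = 158·28/(t + 28)². Setting 158·28/(t+28)² = 158t/[(t+28)(58+t)] gives 28(58+t) = t(t+28), so t² = 28×58 = 1624.
t* = √1624 = 40.3 s.

40.3 s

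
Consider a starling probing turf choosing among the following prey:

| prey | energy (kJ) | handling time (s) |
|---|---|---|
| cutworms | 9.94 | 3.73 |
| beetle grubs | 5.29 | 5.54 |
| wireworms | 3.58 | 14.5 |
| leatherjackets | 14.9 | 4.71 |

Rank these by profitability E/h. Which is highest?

Profitability E/h (kJ/s): cutworms = 9.94/3.73 = 2.66, beetle grubs = 5.29/5.54 = 0.955, wireworms = 3.58/14.5 = 0.247, leatherjackets = 14.9/4.71 = 3.16.
Ranked: leatherjackets > cutworms > beetle grubs > wireworms.

leatherjackets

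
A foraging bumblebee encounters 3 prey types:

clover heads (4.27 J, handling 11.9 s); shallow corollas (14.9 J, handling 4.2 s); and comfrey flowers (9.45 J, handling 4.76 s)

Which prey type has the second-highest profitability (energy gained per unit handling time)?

comfrey flowers

In descending order of E/h:
shallow corollas: 14.9/4.2 = 3.55 J/s
comfrey flowers: 9.45/4.76 = 1.99 J/s
clover heads: 4.27/11.9 = 0.359 J/s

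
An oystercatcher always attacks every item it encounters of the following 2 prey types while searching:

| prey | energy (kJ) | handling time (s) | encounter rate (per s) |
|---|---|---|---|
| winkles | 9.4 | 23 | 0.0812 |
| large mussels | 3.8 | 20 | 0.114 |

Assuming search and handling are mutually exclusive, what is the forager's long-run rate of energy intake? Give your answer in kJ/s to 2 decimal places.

R = Σλ_iE_i / (1 + Σλ_ih_i)
Numerator: 0.0812×9.4 + 0.114×3.8 = 1.196
Denominator: 1 + 0.0812×23 + 0.114×20 = 5.148
R = 1.196/5.148 = 0.2324 kJ/s

0.23 kJ/s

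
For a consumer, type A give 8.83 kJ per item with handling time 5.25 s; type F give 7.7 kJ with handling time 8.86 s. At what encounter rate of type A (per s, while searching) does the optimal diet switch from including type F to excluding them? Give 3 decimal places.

Drop type F once their profitability E₂/h₂ falls below the rate achievable on type A alone: E₂/h₂ = λE₁/(1 + λh₁).
Solve for λ: λE₁h₂ = E₂(1 + λh₁) → λ(E₁h₂ − E₂h₁) = E₂ → λ = E₂/(E₁h₂ − E₂h₁).
λ = 7.7/(8.83×8.86 − 7.7×5.25) = 7.7/37.81 = 0.2037 per s.

0.204 per s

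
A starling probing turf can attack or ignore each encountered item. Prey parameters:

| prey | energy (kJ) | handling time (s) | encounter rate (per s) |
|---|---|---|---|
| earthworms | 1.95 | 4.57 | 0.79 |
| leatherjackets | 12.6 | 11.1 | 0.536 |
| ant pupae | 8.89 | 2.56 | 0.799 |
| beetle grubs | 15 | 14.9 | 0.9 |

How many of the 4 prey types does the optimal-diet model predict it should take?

Profitabilities (E/h, kJ/s): ant pupae 3.47, leatherjackets 1.14, beetle grubs 1.01, earthworms 0.427. Add prey in this order while the next type's profitability exceeds the intake rate on those already taken.
Rate on top 1: 2.332. leatherjackets: 1.14 < 2.332 → exclude; stop.
Optimal diet: ant pupae — 1 of 4 types.

1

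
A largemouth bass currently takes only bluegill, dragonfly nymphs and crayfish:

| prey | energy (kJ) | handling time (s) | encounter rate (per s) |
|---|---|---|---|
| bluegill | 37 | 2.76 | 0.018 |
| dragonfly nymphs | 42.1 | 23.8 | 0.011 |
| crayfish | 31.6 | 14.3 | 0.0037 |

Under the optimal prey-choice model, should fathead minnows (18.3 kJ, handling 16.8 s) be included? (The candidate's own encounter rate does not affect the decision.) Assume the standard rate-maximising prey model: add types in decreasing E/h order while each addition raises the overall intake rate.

On bluegill, dragonfly nymphs and crayfish alone, R = ΣλE/(1+Σλh) = 1.246/1.364 = 0.9132 kJ/s.
Profitability of fathead minnows: 18.3/16.8 = 1.089 kJ/s.
1.089 > 0.9132, so adding fathead minnows raises the average — include it.

Yes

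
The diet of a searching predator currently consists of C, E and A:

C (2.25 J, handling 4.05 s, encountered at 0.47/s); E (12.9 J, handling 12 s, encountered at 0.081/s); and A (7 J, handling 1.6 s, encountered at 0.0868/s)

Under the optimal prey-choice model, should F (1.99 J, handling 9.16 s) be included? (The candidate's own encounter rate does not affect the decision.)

No

Intake rate on the current diet: R = (0.47×2.25 + 0.081×12.9 + 0.0868×7) / (1 + 0.47×4.05 + 0.081×12 + 0.0868×1.6) = 2.71/4.014 = 0.6751 J/s.
F: E/h = 1.99/9.16 = 0.2172 J/s.
Since 0.2172 < R, time spent handling F is better spent searching.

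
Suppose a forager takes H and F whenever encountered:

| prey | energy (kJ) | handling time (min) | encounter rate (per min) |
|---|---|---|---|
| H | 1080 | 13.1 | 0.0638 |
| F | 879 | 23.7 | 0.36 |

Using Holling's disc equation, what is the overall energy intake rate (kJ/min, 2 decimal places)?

37.17 kJ/min

R = Σλ_iE_i / (1 + Σλ_ih_i)
Numerator: 0.0638×1080 + 0.36×879 = 385.3
Denominator: 1 + 0.0638×13.1 + 0.36×23.7 = 10.37
R = 385.3/10.37 = 37.17 kJ/min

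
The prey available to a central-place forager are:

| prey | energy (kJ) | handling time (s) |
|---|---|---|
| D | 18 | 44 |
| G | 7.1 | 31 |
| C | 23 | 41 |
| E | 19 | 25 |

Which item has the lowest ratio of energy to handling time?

G

In descending order of E/h:
E: 19/25 = 0.76 kJ/s
C: 23/41 = 0.561 kJ/s
D: 18/44 = 0.409 kJ/s
G: 7.1/31 = 0.229 kJ/s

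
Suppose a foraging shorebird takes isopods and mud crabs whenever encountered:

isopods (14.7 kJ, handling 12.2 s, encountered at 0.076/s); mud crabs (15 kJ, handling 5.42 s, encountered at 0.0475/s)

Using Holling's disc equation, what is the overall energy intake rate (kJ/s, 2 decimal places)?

0.84 kJ/s

Energy encountered per unit search time: 0.076×14.7 + 0.0475×15 = 1.83 kJ/s.
Handling time per unit search time: 0.076×12.2 + 0.0475×5.42 = 1.185.
Rate = 1.83/(1 + 1.185) = 0.8375 kJ/s.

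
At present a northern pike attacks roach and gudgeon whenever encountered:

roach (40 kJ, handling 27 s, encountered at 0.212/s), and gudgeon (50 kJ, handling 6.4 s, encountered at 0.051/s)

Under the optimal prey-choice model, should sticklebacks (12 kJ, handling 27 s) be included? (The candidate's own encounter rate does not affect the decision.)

Current rate: (0.212×40 + 0.051×50)/(1 + 0.212×27 + 0.051×6.4) = 1.564 kJ/s.
sticklebacks: E/h = 12/27 = 0.4444 kJ/s.
0.4444 < 1.564, so adding sticklebacks would lower the average — exclude it.

No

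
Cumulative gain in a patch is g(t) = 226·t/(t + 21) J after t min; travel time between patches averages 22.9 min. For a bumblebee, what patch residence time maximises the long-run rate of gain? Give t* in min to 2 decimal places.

By the marginal value theorem, leave when the instantaneous gain rate g'(t) equals the habitat-wide average g(t)/(T + t).
g'(t) = 226·21/(t + 21)². Setting 226·21/(t+21)² = 226t/[(t+21)(22.9+t)] gives 21(22.9+t) = t(t+21), so t² = 21×22.9 = 480.9.
t* = √480.9 = 21.93 min.

21.93 min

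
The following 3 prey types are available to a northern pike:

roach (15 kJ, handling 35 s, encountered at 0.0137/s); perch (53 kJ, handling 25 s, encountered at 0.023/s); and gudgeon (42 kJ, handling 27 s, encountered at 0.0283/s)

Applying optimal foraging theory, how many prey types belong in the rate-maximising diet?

Rank by E/h (kJ/s): perch 2.12, gudgeon 1.56, roach 0.429. Include each in turn until the next type's E/h falls below the running intake rate.
Rate on top 1: 0.774. gudgeon: 1.56 > 0.774 → include.
Rate on top 2: 1.029. roach: 0.429 < 1.029 → exclude; stop.
Optimal diet: perch, gudgeon — 2 of 3 types.

2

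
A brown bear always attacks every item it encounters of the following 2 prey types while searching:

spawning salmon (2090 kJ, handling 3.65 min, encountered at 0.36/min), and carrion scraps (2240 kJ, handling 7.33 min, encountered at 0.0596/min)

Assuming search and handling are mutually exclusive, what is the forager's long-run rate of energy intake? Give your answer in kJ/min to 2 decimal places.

322.05 kJ/min

Energy encountered per unit search time: 0.36×2090 + 0.0596×2240 = 885.9 kJ/min.
Handling time per unit search time: 0.36×3.65 + 0.0596×7.33 = 1.751.
Rate = 885.9/(1 + 1.751) = 322 kJ/min.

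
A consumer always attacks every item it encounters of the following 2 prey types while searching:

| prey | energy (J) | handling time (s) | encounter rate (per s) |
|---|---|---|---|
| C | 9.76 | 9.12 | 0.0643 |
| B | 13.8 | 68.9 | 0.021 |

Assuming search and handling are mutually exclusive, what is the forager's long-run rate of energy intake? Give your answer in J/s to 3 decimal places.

Energy encountered per unit search time: 0.0643×9.76 + 0.021×13.8 = 0.9174 J/s.
Handling time per unit search time: 0.0643×9.12 + 0.021×68.9 = 2.033.
Rate = 0.9174/(1 + 2.033) = 0.3024 J/s.

0.302 J/s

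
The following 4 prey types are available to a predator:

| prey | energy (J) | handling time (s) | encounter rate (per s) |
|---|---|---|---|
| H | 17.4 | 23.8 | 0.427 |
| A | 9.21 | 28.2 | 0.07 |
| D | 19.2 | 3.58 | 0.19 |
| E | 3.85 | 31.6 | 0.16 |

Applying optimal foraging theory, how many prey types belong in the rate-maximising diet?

E/h in descending order: D 5.36, H 0.731, A 0.327, E 0.122 J/s. The optimal diet is the largest prefix of this list for which every included type satisfies E_i/h_i > R on the types above it.
Rate on top 1: 2.171. H: 0.731 < 2.171 → exclude; stop.
Optimal diet: D — 1 of 4 types.

1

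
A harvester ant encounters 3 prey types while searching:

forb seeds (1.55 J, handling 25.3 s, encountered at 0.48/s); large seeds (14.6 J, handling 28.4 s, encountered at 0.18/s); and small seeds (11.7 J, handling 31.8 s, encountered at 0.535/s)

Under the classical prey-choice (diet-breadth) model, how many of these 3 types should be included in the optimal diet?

1

Profitabilities (E/h, J/s): large seeds 0.514, small seeds 0.368, forb seeds 0.0613. Add prey in this order while the next type's profitability exceeds the intake rate on those already taken.
Rate on top 1: 0.43. small seeds: 0.368 < 0.43 → exclude; stop.
Optimal diet: large seeds — 1 of 3 types.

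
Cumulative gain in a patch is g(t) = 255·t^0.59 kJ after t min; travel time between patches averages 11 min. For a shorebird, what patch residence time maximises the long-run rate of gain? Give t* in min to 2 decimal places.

15.83 min

By the marginal value theorem, leave when the instantaneous gain rate g'(t) equals the habitat-wide average g(t)/(T + t).
g'(t) = 0.59·255·t^-0.41. Setting 0.59·255·t^-0.41 = 255·t^0.59/(11+t) gives 0.59(11+t) = t, so 0.41·t = 0.59×11.
t* = 0.59×11/0.41 = 15.83 min.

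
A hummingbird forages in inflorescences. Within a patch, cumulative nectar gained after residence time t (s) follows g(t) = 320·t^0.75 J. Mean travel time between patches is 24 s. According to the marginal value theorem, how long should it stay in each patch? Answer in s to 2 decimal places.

72.00 s

Optimal t* satisfies g'(t*) = g(t*)/(T + t*).
g'(t) = 0.75·320·t^-0.25. Setting 0.75·320·t^-0.25 = 320·t^0.75/(24+t) gives 0.75(24+t) = t, so 0.25·t = 0.75×24.
t* = 0.75×24/0.25 = 72 s.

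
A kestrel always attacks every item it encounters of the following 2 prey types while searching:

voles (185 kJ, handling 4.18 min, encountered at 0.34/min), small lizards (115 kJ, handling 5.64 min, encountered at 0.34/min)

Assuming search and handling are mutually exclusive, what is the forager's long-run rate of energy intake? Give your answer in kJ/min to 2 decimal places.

R = Σλ_iE_i / (1 + Σλ_ih_i)
Numerator: 0.34×185 + 0.34×115 = 102
Denominator: 1 + 0.34×4.18 + 0.34×5.64 = 4.339
R = 102/4.339 = 23.51 kJ/min

23.51 kJ/min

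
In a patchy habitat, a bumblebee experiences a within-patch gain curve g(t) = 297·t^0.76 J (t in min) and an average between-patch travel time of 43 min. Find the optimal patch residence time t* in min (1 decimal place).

136.2 min

Maximise g(t)/(T+t): set derivative to zero → g'(t)(T+t) = g(t).
g'(t) = 0.76·297·t^-0.24. Setting 0.76·297·t^-0.24 = 297·t^0.76/(43+t) gives 0.76(43+t) = t, so 0.24·t = 0.76×43.
t* = 0.76×43/0.24 = 136.2 min.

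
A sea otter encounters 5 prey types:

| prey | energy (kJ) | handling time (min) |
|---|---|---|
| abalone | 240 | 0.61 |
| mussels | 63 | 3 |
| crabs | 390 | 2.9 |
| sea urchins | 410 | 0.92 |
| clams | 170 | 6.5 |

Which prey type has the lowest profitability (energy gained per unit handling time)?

Profitability E/h (kJ/min): abalone = 240/0.61 = 393, mussels = 63/3 = 21, crabs = 390/2.9 = 134, sea urchins = 410/0.92 = 446, clams = 170/6.5 = 26.2.
Ranked: sea urchins > abalone > crabs > clams > mussels.

mussels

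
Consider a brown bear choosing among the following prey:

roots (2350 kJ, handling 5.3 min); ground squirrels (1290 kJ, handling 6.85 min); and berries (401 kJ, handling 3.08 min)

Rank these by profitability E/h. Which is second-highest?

ground squirrels

Profitability E/h (kJ/min): roots = 2350/5.3 = 443, ground squirrels = 1290/6.85 = 188, berries = 401/3.08 = 130.
Ranked: roots > ground squirrels > berries.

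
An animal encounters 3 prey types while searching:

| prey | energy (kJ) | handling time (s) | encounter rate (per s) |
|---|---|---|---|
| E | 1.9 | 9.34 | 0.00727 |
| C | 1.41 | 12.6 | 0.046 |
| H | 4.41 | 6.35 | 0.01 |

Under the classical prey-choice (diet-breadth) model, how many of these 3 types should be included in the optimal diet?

3

Profitabilities (E/h, kJ/s): H 0.694, E 0.203, C 0.112. Add prey in this order while the next type's profitability exceeds the intake rate on those already taken.
Rate on top 1: 0.04147. E: 0.203 > 0.04147 → include.
Rate on top 2: 0.05119. C: 0.112 > 0.05119 → include.
Optimal diet: H, E, C — 3 of 3 types.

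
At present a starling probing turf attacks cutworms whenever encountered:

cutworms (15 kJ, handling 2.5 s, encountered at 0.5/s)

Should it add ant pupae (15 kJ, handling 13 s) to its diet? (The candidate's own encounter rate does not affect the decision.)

On cutworms alone, R = ΣλE/(1+Σλh) = 7.5/2.25 = 3.333 kJ/s.
Profitability of ant pupae: 15/13 = 1.154 kJ/s.
Since 1.154 < R, time spent handling ant pupae is better spent searching.

No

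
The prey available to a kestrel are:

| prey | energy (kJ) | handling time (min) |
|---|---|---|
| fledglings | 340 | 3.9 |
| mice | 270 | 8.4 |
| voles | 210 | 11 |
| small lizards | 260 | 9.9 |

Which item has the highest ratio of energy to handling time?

Profitability E/h (kJ/min): fledglings = 340/3.9 = 87.2, mice = 270/8.4 = 32.1, voles = 210/11 = 19.1, small lizards = 260/9.9 = 26.3.
Ranked: fledglings > mice > small lizards > voles.

fledglings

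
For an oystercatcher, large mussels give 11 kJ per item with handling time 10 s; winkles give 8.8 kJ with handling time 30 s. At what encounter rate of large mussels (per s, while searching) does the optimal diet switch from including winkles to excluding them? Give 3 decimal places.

Drop winkles once their profitability E₂/h₂ falls below the rate achievable on large mussels alone: E₂/h₂ = λE₁/(1 + λh₁).
Solve for λ: λE₁h₂ = E₂(1 + λh₁) → λ(E₁h₂ − E₂h₁) = E₂ → λ = E₂/(E₁h₂ − E₂h₁).
λ = 8.8/(11×30 − 8.8×10) = 8.8/242 = 0.03636 per s.

0.036 per s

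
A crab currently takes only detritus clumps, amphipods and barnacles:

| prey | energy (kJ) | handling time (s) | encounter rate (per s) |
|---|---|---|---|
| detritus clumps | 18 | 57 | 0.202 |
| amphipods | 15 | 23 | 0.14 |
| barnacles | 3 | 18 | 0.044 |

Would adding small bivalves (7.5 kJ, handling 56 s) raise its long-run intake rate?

No

On detritus clumps, amphipods and barnacles alone, R = ΣλE/(1+Σλh) = 5.868/16.53 = 0.3551 kJ/s.
Profitability of small bivalves: 7.5/56 = 0.1339 kJ/s.
0.1339 < 0.3551, so adding small bivalves would lower the average — exclude it.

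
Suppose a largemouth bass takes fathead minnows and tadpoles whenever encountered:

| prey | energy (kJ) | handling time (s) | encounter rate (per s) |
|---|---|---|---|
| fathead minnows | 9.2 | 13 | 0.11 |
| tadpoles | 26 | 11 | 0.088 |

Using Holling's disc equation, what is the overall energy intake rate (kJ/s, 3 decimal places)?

0.971 kJ/s

R = (0.11×9.2 + 0.088×26) / (1 + 0.11×13 + 0.088×11) = 3.3/3.398 = 0.9712 kJ/s.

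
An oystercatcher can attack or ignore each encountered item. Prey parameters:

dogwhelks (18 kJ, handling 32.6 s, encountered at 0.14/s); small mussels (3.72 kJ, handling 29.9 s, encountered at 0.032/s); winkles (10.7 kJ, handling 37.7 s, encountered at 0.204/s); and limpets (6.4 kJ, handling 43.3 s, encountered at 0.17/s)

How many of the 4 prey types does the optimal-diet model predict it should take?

E/h in descending order: dogwhelks 0.552, winkles 0.284, limpets 0.148, small mussels 0.124 kJ/s. The optimal diet is the largest prefix of this list for which every included type satisfies E_i/h_i > R on the types above it.
Rate on top 1: 0.4529. winkles: 0.284 < 0.4529 → exclude; stop.
Optimal diet: dogwhelks — 1 of 4 types.

1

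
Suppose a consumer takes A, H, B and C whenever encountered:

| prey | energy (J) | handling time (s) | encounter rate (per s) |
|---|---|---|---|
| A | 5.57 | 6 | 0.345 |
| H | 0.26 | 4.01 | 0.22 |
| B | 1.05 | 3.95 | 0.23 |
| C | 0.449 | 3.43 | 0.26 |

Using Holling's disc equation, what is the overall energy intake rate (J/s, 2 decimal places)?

R = (0.345×5.57 + 0.22×0.26 + 0.23×1.05 + 0.26×0.449) / (1 + 0.345×6 + 0.22×4.01 + 0.23×3.95 + 0.26×3.43) = 2.337/5.752 = 0.4063 J/s.

0.41 J/s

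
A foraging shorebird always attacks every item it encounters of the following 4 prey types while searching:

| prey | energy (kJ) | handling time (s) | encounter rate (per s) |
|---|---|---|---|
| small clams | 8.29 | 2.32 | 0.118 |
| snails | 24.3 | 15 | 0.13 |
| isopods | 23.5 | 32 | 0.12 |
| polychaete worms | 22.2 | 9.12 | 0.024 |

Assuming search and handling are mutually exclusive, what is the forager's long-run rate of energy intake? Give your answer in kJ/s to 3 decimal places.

R = Σλ_iE_i / (1 + Σλ_ih_i)
Numerator: 0.118×8.29 + 0.13×24.3 + 0.12×23.5 + 0.024×22.2 = 7.49
Denominator: 1 + 0.118×2.32 + 0.13×15 + 0.12×32 + 0.024×9.12 = 7.283
R = 7.49/7.283 = 1.028 kJ/s

1.028 kJ/s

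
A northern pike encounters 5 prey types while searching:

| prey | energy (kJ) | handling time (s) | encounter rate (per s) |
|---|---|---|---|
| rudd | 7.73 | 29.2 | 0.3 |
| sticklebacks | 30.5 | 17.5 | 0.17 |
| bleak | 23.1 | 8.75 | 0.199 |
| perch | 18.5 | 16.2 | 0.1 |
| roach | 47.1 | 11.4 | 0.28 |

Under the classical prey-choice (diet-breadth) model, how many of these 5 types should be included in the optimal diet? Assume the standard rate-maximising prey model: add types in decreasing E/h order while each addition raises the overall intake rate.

1

Profitabilities (E/h, kJ/s): roach 4.13, bleak 2.64, sticklebacks 1.74, perch 1.14, rudd 0.265. Add prey in this order while the next type's profitability exceeds the intake rate on those already taken.
Rate on top 1: 3.146. bleak: 2.64 < 3.146 → exclude; stop.
Optimal diet: roach — 1 of 5 types.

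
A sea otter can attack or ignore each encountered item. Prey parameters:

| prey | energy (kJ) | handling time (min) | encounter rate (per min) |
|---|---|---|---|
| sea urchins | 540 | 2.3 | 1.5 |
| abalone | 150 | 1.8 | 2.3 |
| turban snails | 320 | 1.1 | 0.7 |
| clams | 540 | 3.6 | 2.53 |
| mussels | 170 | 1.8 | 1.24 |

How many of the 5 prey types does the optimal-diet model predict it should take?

Profitabilities (E/h, kJ/min): turban snails 291, sea urchins 235, clams 150, mussels 94.4, abalone 83.3. Add prey in this order while the next type's profitability exceeds the intake rate on those already taken.
Rate on top 1: 126.6. sea urchins: 235 > 126.6 → include.
Rate on top 2: 198.1. clams: 150 < 198.1 → exclude; stop.
Optimal diet: turban snails, sea urchins — 2 of 5 types.

2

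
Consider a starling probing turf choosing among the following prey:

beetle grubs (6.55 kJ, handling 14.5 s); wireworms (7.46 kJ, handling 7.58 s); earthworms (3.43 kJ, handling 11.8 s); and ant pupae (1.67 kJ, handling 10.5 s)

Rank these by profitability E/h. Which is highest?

In descending order of E/h:
wireworms: 7.46/7.58 = 0.984 kJ/s
beetle grubs: 6.55/14.5 = 0.452 kJ/s
earthworms: 3.43/11.8 = 0.291 kJ/s
ant pupae: 1.67/10.5 = 0.159 kJ/s

wireworms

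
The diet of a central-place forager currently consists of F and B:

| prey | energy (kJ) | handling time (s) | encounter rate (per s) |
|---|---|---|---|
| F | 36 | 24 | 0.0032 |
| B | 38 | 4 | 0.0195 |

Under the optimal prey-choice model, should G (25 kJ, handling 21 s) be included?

Intake rate on the current diet: R = (0.0032×36 + 0.0195×38) / (1 + 0.0032×24 + 0.0195×4) = 0.8562/1.155 = 0.7414 kJ/s.
G: E/h = 25/21 = 1.19 kJ/s.
1.19 > 0.7414, so adding G raises the average — include it.

Yes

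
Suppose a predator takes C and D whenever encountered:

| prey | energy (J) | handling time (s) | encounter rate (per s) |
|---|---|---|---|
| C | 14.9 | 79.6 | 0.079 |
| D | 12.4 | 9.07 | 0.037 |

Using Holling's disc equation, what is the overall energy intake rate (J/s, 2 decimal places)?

R = (0.079×14.9 + 0.037×12.4) / (1 + 0.079×79.6 + 0.037×9.07) = 1.636/7.624 = 0.2146 J/s.

0.21 J/s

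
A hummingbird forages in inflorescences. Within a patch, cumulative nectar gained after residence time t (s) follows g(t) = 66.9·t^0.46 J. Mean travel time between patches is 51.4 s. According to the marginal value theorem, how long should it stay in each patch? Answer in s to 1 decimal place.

43.8 s

Maximise g(t)/(T+t): set derivative to zero → g'(t)(T+t) = g(t).
g'(t) = 0.46·66.9·t^-0.54. Setting 0.46·66.9·t^-0.54 = 66.9·t^0.46/(51.4+t) gives 0.46(51.4+t) = t, so 0.54·t = 0.46×51.4.
t* = 0.46×51.4/0.54 = 43.79 s.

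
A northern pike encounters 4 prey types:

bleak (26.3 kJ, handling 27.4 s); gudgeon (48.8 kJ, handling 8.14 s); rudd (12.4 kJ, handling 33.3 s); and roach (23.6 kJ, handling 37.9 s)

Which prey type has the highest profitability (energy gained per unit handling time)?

gudgeon

Profitability E/h (kJ/s): bleak = 26.3/27.4 = 0.96, gudgeon = 48.8/8.14 = 6, rudd = 12.4/33.3 = 0.372, roach = 23.6/37.9 = 0.623.
Ranked: gudgeon > bleak > roach > rudd.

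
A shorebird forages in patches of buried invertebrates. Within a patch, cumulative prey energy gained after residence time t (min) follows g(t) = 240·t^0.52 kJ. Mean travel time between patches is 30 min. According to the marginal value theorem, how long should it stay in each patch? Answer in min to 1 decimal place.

Maximise g(t)/(T+t): set derivative to zero → g'(t)(T+t) = g(t).
g'(t) = 0.52·240·t^-0.48. Setting 0.52·240·t^-0.48 = 240·t^0.52/(30+t) gives 0.52(30+t) = t, so 0.48·t = 0.52×30.
t* = 0.52×30/0.48 = 32.5 min.

32.5 min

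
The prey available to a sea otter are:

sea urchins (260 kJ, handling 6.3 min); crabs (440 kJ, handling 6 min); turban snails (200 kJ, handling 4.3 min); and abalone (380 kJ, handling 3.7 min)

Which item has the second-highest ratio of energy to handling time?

In descending order of E/h:
abalone: 380/3.7 = 103 kJ/min
crabs: 440/6 = 73.3 kJ/min
turban snails: 200/4.3 = 46.5 kJ/min
sea urchins: 260/6.3 = 41.3 kJ/min

crabs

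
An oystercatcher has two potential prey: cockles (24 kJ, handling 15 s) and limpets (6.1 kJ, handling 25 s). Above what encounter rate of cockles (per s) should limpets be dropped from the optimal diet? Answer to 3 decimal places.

The zero-one rule: include limpets iff E₂/h₂ > λE₁/(1+λh₁). Equality gives the switch point.
λE₁h₂ = E₂ + λE₂h₁ ⇒ λ = E₂/(E₁h₂ − E₂h₁) = 6.1/(600 − 91.5) = 0.012 per s.

0.012 per s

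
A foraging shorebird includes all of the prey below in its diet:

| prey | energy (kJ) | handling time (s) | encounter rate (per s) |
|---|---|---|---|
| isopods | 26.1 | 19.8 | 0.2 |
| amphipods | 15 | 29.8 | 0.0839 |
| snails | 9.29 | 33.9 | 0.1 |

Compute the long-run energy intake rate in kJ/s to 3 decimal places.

0.683 kJ/s

R = Σλ_iE_i / (1 + Σλ_ih_i)
Numerator: 0.2×26.1 + 0.0839×15 + 0.1×9.29 = 7.408
Denominator: 1 + 0.2×19.8 + 0.0839×29.8 + 0.1×33.9 = 10.85
R = 7.408/10.85 = 0.6827 kJ/s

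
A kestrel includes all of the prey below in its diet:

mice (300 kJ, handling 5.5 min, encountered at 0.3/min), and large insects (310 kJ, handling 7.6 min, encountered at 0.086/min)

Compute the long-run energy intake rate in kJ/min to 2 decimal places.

35.31 kJ/min

R = (0.3×300 + 0.086×310) / (1 + 0.3×5.5 + 0.086×7.6) = 116.7/3.304 = 35.31 kJ/min.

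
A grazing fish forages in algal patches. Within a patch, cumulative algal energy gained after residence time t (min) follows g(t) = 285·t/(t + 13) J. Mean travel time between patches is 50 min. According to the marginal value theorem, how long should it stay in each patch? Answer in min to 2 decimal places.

Optimal t* satisfies g'(t*) = g(t*)/(T + t*).
g'(t) = 285·13/(t + 13)². Setting 285·13/(t+13)² = 285t/[(t+13)(50+t)] gives 13(50+t) = t(t+13), so t² = 13×50 = 650.
t* = √650 = 25.5 min.

25.50 min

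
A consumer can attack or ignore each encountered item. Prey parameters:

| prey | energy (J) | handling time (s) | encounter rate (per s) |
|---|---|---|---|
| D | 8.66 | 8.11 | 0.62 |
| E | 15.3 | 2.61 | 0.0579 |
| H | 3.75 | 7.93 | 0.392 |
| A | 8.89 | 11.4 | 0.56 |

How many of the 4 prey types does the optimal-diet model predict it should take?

Rank by E/h (J/s): E 5.86, D 1.07, A 0.78, H 0.473. Include each in turn until the next type's E/h falls below the running intake rate.
Rate on top 1: 0.7696. D: 1.07 > 0.7696 → include.
Rate on top 2: 1.012. A: 0.78 < 1.012 → exclude; stop.
Optimal diet: E, D — 2 of 4 types.

2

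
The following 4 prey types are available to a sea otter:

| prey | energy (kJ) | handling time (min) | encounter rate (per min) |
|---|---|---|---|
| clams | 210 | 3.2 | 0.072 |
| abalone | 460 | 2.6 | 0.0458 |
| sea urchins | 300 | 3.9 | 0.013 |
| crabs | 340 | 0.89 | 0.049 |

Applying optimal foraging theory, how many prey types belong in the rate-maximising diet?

E/h in descending order: crabs 382, abalone 177, sea urchins 76.9, clams 65.6 kJ/min. The optimal diet is the largest prefix of this list for which every included type satisfies E_i/h_i > R on the types above it.
Rate on top 1: 15.96. abalone: 177 > 15.96 → include.
Rate on top 2: 32.45. sea urchins: 76.9 > 32.45 → include.
Rate on top 3: 34.31. clams: 65.6 > 34.31 → include.
Optimal diet: crabs, abalone, sea urchins, clams — 4 of 4 types.

4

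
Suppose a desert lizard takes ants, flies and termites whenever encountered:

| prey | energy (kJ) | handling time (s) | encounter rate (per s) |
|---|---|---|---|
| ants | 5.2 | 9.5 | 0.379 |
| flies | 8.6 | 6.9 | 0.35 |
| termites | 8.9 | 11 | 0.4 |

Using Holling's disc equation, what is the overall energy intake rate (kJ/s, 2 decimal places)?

0.75 kJ/s

R = Σλ_iE_i / (1 + Σλ_ih_i)
Numerator: 0.379×5.2 + 0.35×8.6 + 0.4×8.9 = 8.541
Denominator: 1 + 0.379×9.5 + 0.35×6.9 + 0.4×11 = 11.42
R = 8.541/11.42 = 0.7482 kJ/s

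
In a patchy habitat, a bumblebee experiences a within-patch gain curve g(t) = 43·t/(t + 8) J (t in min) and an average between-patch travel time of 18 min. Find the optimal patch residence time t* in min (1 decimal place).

By the marginal value theorem, leave when the instantaneous gain rate g'(t) equals the habitat-wide average g(t)/(T + t).
g'(t) = 43·8/(t + 8)². Setting 43·8/(t+8)² = 43t/[(t+8)(18+t)] gives 8(18+t) = t(t+8), so t² = 8×18 = 144.
t* = √144 = 12 min.

12.0 min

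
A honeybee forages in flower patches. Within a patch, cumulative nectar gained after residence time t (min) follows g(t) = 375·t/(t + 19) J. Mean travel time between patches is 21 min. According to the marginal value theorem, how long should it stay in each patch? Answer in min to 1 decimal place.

Maximise g(t)/(T+t): set derivative to zero → g'(t)(T+t) = g(t).
g'(t) = 375·19/(t + 19)². Setting 375·19/(t+19)² = 375t/[(t+19)(21+t)] gives 19(21+t) = t(t+19), so t² = 19×21 = 399.
t* = √399 = 19.97 min.

20.0 min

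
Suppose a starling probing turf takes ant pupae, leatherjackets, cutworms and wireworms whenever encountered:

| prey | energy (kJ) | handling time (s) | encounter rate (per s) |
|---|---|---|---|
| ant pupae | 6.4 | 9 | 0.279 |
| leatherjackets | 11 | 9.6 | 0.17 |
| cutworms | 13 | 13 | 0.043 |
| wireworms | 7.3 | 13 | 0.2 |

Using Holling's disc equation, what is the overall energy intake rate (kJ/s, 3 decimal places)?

0.684 kJ/s

R = (0.279×6.4 + 0.17×11 + 0.043×13 + 0.2×7.3) / (1 + 0.279×9 + 0.17×9.6 + 0.043×13 + 0.2×13) = 5.675/8.302 = 0.6835 kJ/s.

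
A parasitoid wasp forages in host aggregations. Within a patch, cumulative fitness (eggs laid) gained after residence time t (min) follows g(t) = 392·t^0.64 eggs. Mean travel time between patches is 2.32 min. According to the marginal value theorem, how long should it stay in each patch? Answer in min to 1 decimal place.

By the marginal value theorem, leave when the instantaneous gain rate g'(t) equals the habitat-wide average g(t)/(T + t).
g'(t) = 0.64·392·t^-0.36. Setting 0.64·392·t^-0.36 = 392·t^0.64/(2.32+t) gives 0.64(2.32+t) = t, so 0.36·t = 0.64×2.32.
t* = 0.64×2.32/0.36 = 4.124 min.

4.1 min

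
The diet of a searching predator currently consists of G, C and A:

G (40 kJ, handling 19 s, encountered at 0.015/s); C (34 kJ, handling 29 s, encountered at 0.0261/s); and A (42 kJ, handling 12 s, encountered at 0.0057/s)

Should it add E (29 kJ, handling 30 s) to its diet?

Yes

Intake rate on the current diet: R = (0.015×40 + 0.0261×34 + 0.0057×42) / (1 + 0.015×19 + 0.0261×29 + 0.0057×12) = 1.727/2.11 = 0.8183 kJ/s.
Profitability of E: 29/30 = 0.9667 kJ/s.
Since 0.9667 > R, including E increases the long-run rate.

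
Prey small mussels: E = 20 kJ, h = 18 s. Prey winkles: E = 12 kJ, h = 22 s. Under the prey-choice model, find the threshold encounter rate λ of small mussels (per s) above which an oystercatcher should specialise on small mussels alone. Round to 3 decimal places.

0.054 per s

At the threshold, the rate on small mussels alone equals the profitability of winkles: λ·20/(1 + λ·18) = 12/22 = 0.5455.
Rearranging, λ(20 − 0.5455×18) = 0.5455, so λ = 0.5455/10.18 = 0.05357 per s.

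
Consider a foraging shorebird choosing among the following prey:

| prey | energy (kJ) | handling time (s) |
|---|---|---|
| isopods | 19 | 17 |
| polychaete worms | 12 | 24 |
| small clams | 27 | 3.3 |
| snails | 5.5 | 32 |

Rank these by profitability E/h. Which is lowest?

snails

In descending order of E/h:
small clams: 27/3.3 = 8.18 kJ/s
isopods: 19/17 = 1.12 kJ/s
polychaete worms: 12/24 = 0.5 kJ/s
snails: 5.5/32 = 0.172 kJ/s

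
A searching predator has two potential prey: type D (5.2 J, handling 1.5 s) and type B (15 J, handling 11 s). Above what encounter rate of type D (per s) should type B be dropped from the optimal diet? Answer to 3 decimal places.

0.432 per s

The zero-one rule: include type B iff E₂/h₂ > λE₁/(1+λh₁). Equality gives the switch point.
λE₁h₂ = E₂ + λE₂h₁ ⇒ λ = E₂/(E₁h₂ − E₂h₁) = 15/(57.2 − 22.5) = 0.4323 per s.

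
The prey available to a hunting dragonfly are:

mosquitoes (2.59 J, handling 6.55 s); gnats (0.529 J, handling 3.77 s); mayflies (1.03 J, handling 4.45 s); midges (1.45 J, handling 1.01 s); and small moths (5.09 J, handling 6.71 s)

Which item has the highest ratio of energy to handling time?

midges

Profitability E/h (J/s): mosquitoes = 2.59/6.55 = 0.395, gnats = 0.529/3.77 = 0.14, mayflies = 1.03/4.45 = 0.231, midges = 1.45/1.01 = 1.44, small moths = 5.09/6.71 = 0.759.
Ranked: midges > small moths > mosquitoes > mayflies > gnats.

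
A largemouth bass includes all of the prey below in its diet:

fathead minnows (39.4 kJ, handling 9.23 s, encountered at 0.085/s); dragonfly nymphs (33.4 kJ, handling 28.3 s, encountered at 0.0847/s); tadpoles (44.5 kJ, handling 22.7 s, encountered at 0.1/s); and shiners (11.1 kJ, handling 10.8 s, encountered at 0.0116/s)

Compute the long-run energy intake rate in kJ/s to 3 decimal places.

1.636 kJ/s

R = (0.085×39.4 + 0.0847×33.4 + 0.1×44.5 + 0.0116×11.1) / (1 + 0.085×9.23 + 0.0847×28.3 + 0.1×22.7 + 0.0116×10.8) = 10.76/6.577 = 1.636 kJ/s.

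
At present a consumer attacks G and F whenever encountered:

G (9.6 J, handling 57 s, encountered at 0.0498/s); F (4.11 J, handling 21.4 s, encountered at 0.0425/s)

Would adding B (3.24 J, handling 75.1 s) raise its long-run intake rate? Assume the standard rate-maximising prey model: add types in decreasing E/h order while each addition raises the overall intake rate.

Intake rate on the current diet: R = (0.0498×9.6 + 0.0425×4.11) / (1 + 0.0498×57 + 0.0425×21.4) = 0.6528/4.748 = 0.1375 J/s.
B: E/h = 3.24/75.1 = 0.04314 J/s.
Since 0.04314 < R, time spent handling B is better spent searching.

No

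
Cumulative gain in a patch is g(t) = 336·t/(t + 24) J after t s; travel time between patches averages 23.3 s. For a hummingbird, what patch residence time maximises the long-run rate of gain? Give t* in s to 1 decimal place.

23.6 s

Maximise g(t)/(T+t): set derivative to zero → g'(t)(T+t) = g(t).
g'(t) = 336·24/(t + 24)². Setting 336·24/(t+24)² = 336t/[(t+24)(23.3+t)] gives 24(23.3+t) = t(t+24), so t² = 24×23.3 = 559.2.
t* = √559.2 = 23.65 s.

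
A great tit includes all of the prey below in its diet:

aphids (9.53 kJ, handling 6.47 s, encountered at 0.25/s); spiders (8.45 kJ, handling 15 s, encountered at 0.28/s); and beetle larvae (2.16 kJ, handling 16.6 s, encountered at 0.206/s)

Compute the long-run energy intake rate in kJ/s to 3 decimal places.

R = (0.25×9.53 + 0.28×8.45 + 0.206×2.16) / (1 + 0.25×6.47 + 0.28×15 + 0.206×16.6) = 5.193/10.24 = 0.5073 kJ/s.

0.507 kJ/s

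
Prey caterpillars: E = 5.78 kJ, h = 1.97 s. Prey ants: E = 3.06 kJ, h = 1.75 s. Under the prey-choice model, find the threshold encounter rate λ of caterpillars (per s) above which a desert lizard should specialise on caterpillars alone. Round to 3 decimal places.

The zero-one rule: include ants iff E₂/h₂ > λE₁/(1+λh₁). Equality gives the switch point.
λE₁h₂ = E₂ + λE₂h₁ ⇒ λ = E₂/(E₁h₂ − E₂h₁) = 3.06/(10.12 − 6.028) = 0.7488 per s.

0.749 per s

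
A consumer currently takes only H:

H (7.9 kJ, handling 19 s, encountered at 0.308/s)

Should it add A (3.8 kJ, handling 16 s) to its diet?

No

Current rate: (0.308×7.9)/(1 + 0.308×19) = 0.3551 kJ/s.
A: E/h = 3.8/16 = 0.2375 kJ/s.
0.2375 < 0.3551, so adding A would lower the average — exclude it.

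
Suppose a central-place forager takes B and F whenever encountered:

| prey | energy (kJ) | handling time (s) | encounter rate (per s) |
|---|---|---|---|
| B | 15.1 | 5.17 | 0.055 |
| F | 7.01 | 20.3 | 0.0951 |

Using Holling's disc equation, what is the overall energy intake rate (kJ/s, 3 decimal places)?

Energy encountered per unit search time: 0.055×15.1 + 0.0951×7.01 = 1.497 kJ/s.
Handling time per unit search time: 0.055×5.17 + 0.0951×20.3 = 2.215.
Rate = 1.497/(1 + 2.215) = 0.4657 kJ/s.

0.466 kJ/s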